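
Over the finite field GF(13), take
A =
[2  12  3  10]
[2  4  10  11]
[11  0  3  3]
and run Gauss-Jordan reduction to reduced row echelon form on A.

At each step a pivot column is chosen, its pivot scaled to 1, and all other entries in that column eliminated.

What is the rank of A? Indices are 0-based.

pivot(0,0)=2: scale R0 → (1, 6, 8, 5)
  clear (1,0): R1 −= (2)R0 → (0, 5, 7, 1)
  clear (2,0): R2 −= (11)R0 → (0, 12, 6, 0)
pivot(1,1)=5: scale R1 → (0, 1, 4, 8)
  clear (0,1): R0 −= (6)R1 → (1, 0, 10, 9)
  clear (2,1): R2 −= (12)R1 → (0, 0, 10, 8)
pivot(2,2)=10: scale R2 → (0, 0, 1, 6)
  clear (0,2): R0 −= (10)R2 → (1, 0, 0, 1)
  clear (1,2): R1 −= (4)R2 → (0, 1, 0, 10)

rank = 3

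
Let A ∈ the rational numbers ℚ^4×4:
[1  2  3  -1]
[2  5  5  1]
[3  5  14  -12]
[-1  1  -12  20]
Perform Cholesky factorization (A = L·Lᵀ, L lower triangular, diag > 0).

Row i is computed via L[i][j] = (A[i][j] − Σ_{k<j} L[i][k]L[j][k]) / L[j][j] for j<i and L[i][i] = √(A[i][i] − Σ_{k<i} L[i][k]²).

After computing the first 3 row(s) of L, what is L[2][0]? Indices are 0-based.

L[2][0] = 3

Step 1: L[0][0] = √(1) = 1.
  L[1][0] = (2) / L[0][0] = 2.
Step 2: L[1][1] = √(1) = 1.
  L[2][0] = (3) / L[0][0] = 3.
  L[2][1] = (-1) / L[1][1] = -1.
Step 3: L[2][2] = √(4) = 2.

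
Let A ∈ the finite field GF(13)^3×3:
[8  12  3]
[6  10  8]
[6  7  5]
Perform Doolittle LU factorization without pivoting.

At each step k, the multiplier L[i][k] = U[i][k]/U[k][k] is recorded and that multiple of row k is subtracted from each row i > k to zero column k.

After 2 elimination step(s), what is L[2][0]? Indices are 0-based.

L[2][0] = 4

k=0: U[0][0]=8
  eliminate (1,0): mult=4, new row 1: (0, 1, 9); set L[1][0]=4
  eliminate (2,0): mult=4, new row 2: (0, 11, 6); set L[2][0]=4
k=1: U[1][1]=1
  eliminate (2,1): mult=11, new row 2: (0, 0, 11); set L[2][1]=11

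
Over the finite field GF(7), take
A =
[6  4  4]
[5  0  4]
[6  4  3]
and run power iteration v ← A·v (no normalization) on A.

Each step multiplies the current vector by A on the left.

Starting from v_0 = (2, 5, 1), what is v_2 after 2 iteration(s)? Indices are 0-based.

v_2 = (6, 5, 6)

v_0 = (2, 5, 1).
v_1 = A·v_0 = (1, 0, 0).
v_2 = A·v_1 = (6, 5, 6).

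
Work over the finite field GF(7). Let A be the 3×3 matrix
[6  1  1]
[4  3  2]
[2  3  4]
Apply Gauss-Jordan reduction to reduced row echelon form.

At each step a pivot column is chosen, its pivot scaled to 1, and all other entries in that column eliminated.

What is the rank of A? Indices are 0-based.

pivot(0,0)=6: scale R0 → (1, 6, 6)
  clear (1,0): R1 −= (4)R0 → (0, 0, 6)
  clear (2,0): R2 −= (2)R0 → (0, 5, 6)
pivot(1,1): swap R1↔R2
pivot(1,1)=5: scale R1 → (0, 1, 4)
  clear (0,1): R0 −= (6)R1 → (1, 0, 3)
pivot(2,2)=6: scale R2 → (0, 0, 1)
  clear (0,2): R0 −= (3)R2 → (1, 0, 0)
  clear (1,2): R1 −= (4)R2 → (0, 1, 0)

rank = 3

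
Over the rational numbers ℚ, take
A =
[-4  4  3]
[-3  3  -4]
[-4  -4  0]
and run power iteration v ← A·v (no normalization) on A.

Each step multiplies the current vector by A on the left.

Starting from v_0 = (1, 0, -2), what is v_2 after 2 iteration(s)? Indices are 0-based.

v_0 = (1, 0, -2).
v_1 = A·v_0 = (-10, 5, -4).
v_2 = A·v_1 = (48, 61, 20).

v_2 = (48, 61, 20)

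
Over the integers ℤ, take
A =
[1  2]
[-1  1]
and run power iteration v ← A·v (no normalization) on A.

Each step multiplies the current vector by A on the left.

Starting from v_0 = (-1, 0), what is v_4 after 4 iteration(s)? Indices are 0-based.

v_0 = (-1, 0).
v_1 = A·v_0 = (-1, 1).
v_2 = A·v_1 = (1, 2).
v_3 = A·v_2 = (5, 1).
v_4 = A·v_3 = (7, -4).

v_4 = (7, -4)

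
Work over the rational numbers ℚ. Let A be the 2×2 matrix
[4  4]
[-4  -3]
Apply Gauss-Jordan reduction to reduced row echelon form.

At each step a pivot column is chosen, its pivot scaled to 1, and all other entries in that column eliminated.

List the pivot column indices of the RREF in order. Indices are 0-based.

pivot(0,0)=4: scale R0 → (1, 1)
  clear (1,0): R1 −= (-4)R0 → (0, 1)
pivot(1,1)=1: scale R1 → (0, 1)
  clear (0,1): R0 −= (1)R1 → (1, 0)

pivot columns: 0, 1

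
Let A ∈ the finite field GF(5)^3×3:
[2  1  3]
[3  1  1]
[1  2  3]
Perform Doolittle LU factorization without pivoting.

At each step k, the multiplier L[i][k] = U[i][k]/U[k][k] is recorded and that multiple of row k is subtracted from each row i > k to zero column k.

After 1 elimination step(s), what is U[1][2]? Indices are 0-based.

[col 0] pivot 2
  R1 -= 4*R0 → (0, 2, 4)  (L[1][0] := 4)
  R2 -= 3*R0 → (0, 4, 4)  (L[2][0] := 3)

U[1][2] = 4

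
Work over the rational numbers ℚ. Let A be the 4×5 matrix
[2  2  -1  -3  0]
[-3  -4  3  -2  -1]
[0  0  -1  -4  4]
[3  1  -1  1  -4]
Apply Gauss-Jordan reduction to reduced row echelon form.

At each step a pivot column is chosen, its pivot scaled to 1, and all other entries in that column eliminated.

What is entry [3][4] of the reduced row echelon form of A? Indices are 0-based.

M[3][4] = -8/19

step 1: normalize row 0 (÷2) = (1, 1, -1/2, -3/2, 0)
  row 1: subtract -3×row0 = (0, -1, 3/2, -13/2, -1)
  row 3: subtract 3×row0 = (0, -2, 1/2, 11/2, -4)
step 2: normalize row 1 (÷-1) = (0, 1, -3/2, 13/2, 1)
  row 0: subtract 1×row1 = (1, 0, 1, -8, -1)
  row 3: subtract -2×row1 = (0, 0, -5/2, 37/2, -2)
step 3: normalize row 2 (÷-1) = (0, 0, 1, 4, -4)
  row 0: subtract 1×row2 = (1, 0, 0, -12, 3)
  row 1: subtract -3/2×row2 = (0, 1, 0, 25/2, -5)
  row 3: subtract -5/2×row2 = (0, 0, 0, 57/2, -12)
step 4: normalize row 3 (÷57/2) = (0, 0, 0, 1, -8/19)
  row 0: subtract -12×row3 = (1, 0, 0, 0, -39/19)
  row 1: subtract 25/2×row3 = (0, 1, 0, 0, 5/19)
  row 2: subtract 4×row3 = (0, 0, 1, 0, -44/19)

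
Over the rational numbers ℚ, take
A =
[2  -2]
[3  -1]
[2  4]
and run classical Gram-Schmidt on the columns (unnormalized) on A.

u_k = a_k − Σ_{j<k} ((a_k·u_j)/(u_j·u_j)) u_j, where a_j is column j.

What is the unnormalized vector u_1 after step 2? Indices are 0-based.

u_1 = (-36/17, -20/17, 66/17)

Step 1: u_0 = a_0 = (2, 3, 2).
Step 2: u_1 = a_1 − (1/17)·u_0 = (-36/17, -20/17, 66/17).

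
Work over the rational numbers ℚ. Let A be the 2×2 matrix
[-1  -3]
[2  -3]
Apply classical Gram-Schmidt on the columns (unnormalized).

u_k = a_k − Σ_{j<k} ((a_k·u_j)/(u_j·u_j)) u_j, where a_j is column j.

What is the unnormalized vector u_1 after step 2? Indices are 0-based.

Step 1: u_0 = a_0 = (-1, 2).
Step 2: u_1 = a_1 − (-3/5)·u_0 = (-18/5, -9/5).

u_1 = (-18/5, -9/5)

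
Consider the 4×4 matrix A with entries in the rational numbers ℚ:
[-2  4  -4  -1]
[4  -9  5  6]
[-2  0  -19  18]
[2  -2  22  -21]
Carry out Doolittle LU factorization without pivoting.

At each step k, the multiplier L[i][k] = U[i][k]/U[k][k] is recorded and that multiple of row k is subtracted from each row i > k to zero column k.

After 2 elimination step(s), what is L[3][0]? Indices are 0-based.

L[3][0] = -1

[col 0] pivot -2
  R1 -= -2*R0 → (0, -1, -3, 4)  (L[1][0] := -2)
  R2 -= 1*R0 → (0, -4, -15, 19)  (L[2][0] := 1)
  R3 -= -1*R0 → (0, 2, 18, -22)  (L[3][0] := -1)
[col 1] pivot -1
  R2 -= 4*R1 → (0, 0, -3, 3)  (L[2][1] := 4)
  R3 -= -2*R1 → (0, 0, 12, -14)  (L[3][1] := -2)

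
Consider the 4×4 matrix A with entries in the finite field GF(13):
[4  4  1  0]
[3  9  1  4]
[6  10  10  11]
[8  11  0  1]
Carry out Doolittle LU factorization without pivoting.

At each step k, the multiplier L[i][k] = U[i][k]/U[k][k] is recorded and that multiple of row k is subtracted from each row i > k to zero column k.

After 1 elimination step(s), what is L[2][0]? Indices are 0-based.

Step 1: pivot at (0,0) is 4.
  row1 ← row1 − (4)·row0  ⇒  L[1][0]=4, U row1=(0, 6, 10, 4)
  row2 ← row2 − (8)·row0  ⇒  L[2][0]=8, U row2=(0, 4, 2, 11)
  row3 ← row3 − (2)·row0  ⇒  L[3][0]=2, U row3=(0, 3, 11, 1)

L[2][0] = 8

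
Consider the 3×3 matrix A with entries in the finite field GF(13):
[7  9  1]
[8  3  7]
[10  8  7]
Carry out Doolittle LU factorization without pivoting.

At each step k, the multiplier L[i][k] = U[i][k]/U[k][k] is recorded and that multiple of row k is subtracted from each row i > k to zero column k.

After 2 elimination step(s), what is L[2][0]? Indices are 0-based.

L[2][0] = 7

Step 1: pivot at (0,0) is 7.
  row1 ← row1 − (3)·row0  ⇒  L[1][0]=3, U row1=(0, 2, 4)
  row2 ← row2 − (7)·row0  ⇒  L[2][0]=7, U row2=(0, 10, 0)
Step 2: pivot at (1,1) is 2.
  row2 ← row2 − (5)·row1  ⇒  L[2][1]=5, U row2=(0, 0, 6)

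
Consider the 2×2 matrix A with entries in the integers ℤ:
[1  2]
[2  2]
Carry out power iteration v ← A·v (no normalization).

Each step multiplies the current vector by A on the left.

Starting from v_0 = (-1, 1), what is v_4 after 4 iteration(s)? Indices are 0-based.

v_4 = (17, 22)

v_0 = (-1, 1).
v_1 = A·v_0 = (1, 0).
v_2 = A·v_1 = (1, 2).
v_3 = A·v_2 = (5, 6).
v_4 = A·v_3 = (17, 22).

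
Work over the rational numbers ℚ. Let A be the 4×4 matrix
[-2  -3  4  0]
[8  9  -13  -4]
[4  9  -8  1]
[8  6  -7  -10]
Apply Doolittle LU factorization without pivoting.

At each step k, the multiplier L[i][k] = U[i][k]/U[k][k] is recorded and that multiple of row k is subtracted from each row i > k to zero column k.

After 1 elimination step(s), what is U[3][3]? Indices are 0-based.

U[3][3] = -10

[col 0] pivot -2
  R1 -= -4*R0 → (0, -3, 3, -4)  (L[1][0] := -4)
  R2 -= -2*R0 → (0, 3, 0, 1)  (L[2][0] := -2)
  R3 -= -4*R0 → (0, -6, 9, -10)  (L[3][0] := -4)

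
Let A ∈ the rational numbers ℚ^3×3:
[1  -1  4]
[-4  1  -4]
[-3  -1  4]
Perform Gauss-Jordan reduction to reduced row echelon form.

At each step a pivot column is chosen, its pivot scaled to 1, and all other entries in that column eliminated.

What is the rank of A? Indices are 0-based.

step 1: normalize row 0 (÷1) = (1, -1, 4)
  row 1: subtract -4×row0 = (0, -3, 12)
  row 2: subtract -3×row0 = (0, -4, 16)
step 2: normalize row 1 (÷-3) = (0, 1, -4)
  row 0: subtract -1×row1 = (1, 0, 0)
  row 2: subtract -4×row1 = (0, 0, 0)
skip col 2 (zero from row 2)

rank = 2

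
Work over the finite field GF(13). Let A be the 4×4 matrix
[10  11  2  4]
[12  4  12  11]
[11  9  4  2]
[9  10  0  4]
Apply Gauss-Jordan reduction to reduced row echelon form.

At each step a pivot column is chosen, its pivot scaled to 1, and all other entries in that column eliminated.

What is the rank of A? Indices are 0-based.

rank = 4

[1] R0 /= 10  ⇒  (1, 5, 8, 3)
     R1 -= 12·R0  ⇒  (0, 9, 7, 1)
     R2 -= 11·R0  ⇒  (0, 6, 7, 8)
     R3 -= 9·R0  ⇒  (0, 4, 6, 3)
[2] R1 /= 9  ⇒  (0, 1, 8, 3)
     R0 -= 5·R1  ⇒  (1, 0, 7, 1)
     R2 -= 6·R1  ⇒  (0, 0, 11, 3)
     R3 -= 4·R1  ⇒  (0, 0, 0, 4)
[3] R2 /= 11  ⇒  (0, 0, 1, 5)
     R0 -= 7·R2  ⇒  (1, 0, 0, 5)
     R1 -= 8·R2  ⇒  (0, 1, 0, 2)
[4] R3 /= 4  ⇒  (0, 0, 0, 1)
     R0 -= 5·R3  ⇒  (1, 0, 0, 0)
     R1 -= 2·R3  ⇒  (0, 1, 0, 0)
     R2 -= 5·R3  ⇒  (0, 0, 1, 0)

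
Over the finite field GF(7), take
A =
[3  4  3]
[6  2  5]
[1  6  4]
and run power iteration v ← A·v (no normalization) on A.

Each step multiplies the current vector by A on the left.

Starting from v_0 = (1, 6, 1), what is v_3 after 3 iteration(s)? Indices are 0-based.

v_0 = (1, 6, 1).
v_1 = A·v_0 = (2, 2, 6).
v_2 = A·v_1 = (4, 4, 3).
v_3 = A·v_2 = (2, 5, 5).

v_3 = (2, 5, 5)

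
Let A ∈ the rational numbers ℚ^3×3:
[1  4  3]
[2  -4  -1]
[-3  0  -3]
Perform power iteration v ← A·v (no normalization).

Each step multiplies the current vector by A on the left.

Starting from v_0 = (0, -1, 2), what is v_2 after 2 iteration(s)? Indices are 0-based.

v_2 = (-8, 2, 12)

v_0 = (0, -1, 2).
v_1 = A·v_0 = (2, 2, -6).
v_2 = A·v_1 = (-8, 2, 12).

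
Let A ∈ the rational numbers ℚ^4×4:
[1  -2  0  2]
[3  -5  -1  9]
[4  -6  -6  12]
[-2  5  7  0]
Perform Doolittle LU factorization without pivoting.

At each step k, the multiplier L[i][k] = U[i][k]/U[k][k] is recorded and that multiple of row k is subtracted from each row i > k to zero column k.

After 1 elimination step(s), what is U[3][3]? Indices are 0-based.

U[3][3] = 4

Step 1: pivot at (0,0) is 1.
  row1 ← row1 − (3)·row0  ⇒  L[1][0]=3, U row1=(0, 1, -1, 3)
  row2 ← row2 − (4)·row0  ⇒  L[2][0]=4, U row2=(0, 2, -6, 4)
  row3 ← row3 − (-2)·row0  ⇒  L[3][0]=-2, U row3=(0, 1, 7, 4)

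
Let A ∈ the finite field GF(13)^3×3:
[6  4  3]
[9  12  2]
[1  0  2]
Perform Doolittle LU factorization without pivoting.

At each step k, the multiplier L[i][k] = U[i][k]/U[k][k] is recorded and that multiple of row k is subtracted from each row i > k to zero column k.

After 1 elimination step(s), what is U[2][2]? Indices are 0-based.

Step 1: pivot at (0,0) is 6.
  row1 ← row1 − (8)·row0  ⇒  L[1][0]=8, U row1=(0, 6, 4)
  row2 ← row2 − (11)·row0  ⇒  L[2][0]=11, U row2=(0, 8, 8)

U[2][2] = 8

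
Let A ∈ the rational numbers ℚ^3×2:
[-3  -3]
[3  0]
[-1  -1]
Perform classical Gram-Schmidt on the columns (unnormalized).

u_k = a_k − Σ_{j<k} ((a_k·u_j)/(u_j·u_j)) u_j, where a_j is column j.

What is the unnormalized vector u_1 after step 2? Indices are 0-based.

Step 1: u_0 = a_0 = (-3, 3, -1).
Step 2: u_1 = a_1 − (10/19)·u_0 = (-27/19, -30/19, -9/19).

u_1 = (-27/19, -30/19, -9/19)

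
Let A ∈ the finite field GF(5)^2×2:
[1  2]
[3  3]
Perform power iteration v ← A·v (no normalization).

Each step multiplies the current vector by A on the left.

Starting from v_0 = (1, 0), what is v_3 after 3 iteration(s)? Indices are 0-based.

v_0 = (1, 0).
v_1 = A·v_0 = (1, 3).
v_2 = A·v_1 = (2, 2).
v_3 = A·v_2 = (1, 2).

v_3 = (1, 2)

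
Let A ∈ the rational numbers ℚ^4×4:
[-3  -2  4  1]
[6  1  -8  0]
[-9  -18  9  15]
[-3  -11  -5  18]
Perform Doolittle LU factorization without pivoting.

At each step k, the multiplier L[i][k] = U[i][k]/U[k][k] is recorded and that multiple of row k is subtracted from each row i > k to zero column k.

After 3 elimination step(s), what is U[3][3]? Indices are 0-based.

U[3][3] = -1

Step 1: pivot at (0,0) is -3.
  row1 ← row1 − (-2)·row0  ⇒  L[1][0]=-2, U row1=(0, -3, 0, 2)
  row2 ← row2 − (3)·row0  ⇒  L[2][0]=3, U row2=(0, -12, -3, 12)
  row3 ← row3 − (1)·row0  ⇒  L[3][0]=1, U row3=(0, -9, -9, 17)
Step 2: pivot at (1,1) is -3.
  row2 ← row2 − (4)·row1  ⇒  L[2][1]=4, U row2=(0, 0, -3, 4)
  row3 ← row3 − (3)·row1  ⇒  L[3][1]=3, U row3=(0, 0, -9, 11)
Step 3: pivot at (2,2) is -3.
  row3 ← row3 − (3)·row2  ⇒  L[3][2]=3, U row3=(0, 0, 0, -1)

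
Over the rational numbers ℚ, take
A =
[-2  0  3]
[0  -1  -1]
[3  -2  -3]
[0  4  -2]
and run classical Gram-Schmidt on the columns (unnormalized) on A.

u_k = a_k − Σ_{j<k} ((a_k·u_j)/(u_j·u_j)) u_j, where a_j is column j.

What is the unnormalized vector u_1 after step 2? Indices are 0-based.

Step 1: u_0 = a_0 = (-2, 0, 3, 0).
Step 2: u_1 = a_1 − (-6/13)·u_0 = (-12/13, -1, -8/13, 4).

u_1 = (-12/13, -1, -8/13, 4)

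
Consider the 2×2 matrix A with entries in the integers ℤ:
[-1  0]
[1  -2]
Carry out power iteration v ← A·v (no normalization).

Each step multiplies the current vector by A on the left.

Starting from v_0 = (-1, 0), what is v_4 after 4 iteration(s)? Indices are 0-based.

v_4 = (-1, 15)

v_0 = (-1, 0).
v_1 = A·v_0 = (1, -1).
v_2 = A·v_1 = (-1, 3).
v_3 = A·v_2 = (1, -7).
v_4 = A·v_3 = (-1, 15).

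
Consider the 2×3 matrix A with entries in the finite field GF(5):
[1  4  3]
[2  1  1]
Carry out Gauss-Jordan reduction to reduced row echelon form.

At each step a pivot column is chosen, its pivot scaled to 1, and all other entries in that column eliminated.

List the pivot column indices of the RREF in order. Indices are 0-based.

pivot columns: 0, 1

[1] R0 /= 1  ⇒  (1, 4, 3)
     R1 -= 2·R0  ⇒  (0, 3, 0)
[2] R1 /= 3  ⇒  (0, 1, 0)
     R0 -= 4·R1  ⇒  (1, 0, 3)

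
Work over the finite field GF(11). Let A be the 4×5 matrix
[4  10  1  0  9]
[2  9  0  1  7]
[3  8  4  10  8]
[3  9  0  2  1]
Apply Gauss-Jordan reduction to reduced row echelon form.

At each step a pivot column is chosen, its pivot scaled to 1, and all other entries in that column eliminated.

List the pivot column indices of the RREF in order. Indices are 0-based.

pivot(0,0)=4: scale R0 → (1, 8, 3, 0, 5)
  clear (1,0): R1 −= (2)R0 → (0, 4, 5, 1, 8)
  clear (2,0): R2 −= (3)R0 → (0, 6, 6, 10, 4)
  clear (3,0): R3 −= (3)R0 → (0, 7, 2, 2, 8)
pivot(1,1)=4: scale R1 → (0, 1, 4, 3, 2)
  clear (0,1): R0 −= (8)R1 → (1, 0, 4, 9, 0)
  clear (2,1): R2 −= (6)R1 → (0, 0, 4, 3, 3)
  clear (3,1): R3 −= (7)R1 → (0, 0, 7, 3, 5)
pivot(2,2)=4: scale R2 → (0, 0, 1, 9, 9)
  clear (0,2): R0 −= (4)R2 → (1, 0, 0, 6, 8)
  clear (1,2): R1 −= (4)R2 → (0, 1, 0, 0, 10)
  clear (3,2): R3 −= (7)R2 → (0, 0, 0, 6, 8)
pivot(3,3)=6: scale R3 → (0, 0, 0, 1, 5)
  clear (0,3): R0 −= (6)R3 → (1, 0, 0, 0, 0)
  clear (2,3): R2 −= (9)R3 → (0, 0, 1, 0, 8)

pivot columns: 0, 1, 2, 3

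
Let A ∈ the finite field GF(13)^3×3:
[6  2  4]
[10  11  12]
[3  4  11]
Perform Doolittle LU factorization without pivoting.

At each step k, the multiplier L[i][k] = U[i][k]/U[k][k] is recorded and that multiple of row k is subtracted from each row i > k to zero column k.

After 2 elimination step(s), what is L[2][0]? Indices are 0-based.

L[2][0] = 7

Step 1: pivot at (0,0) is 6.
  row1 ← row1 − (6)·row0  ⇒  L[1][0]=6, U row1=(0, 12, 1)
  row2 ← row2 − (7)·row0  ⇒  L[2][0]=7, U row2=(0, 3, 9)
Step 2: pivot at (1,1) is 12.
  row2 ← row2 − (10)·row1  ⇒  L[2][1]=10, U row2=(0, 0, 12)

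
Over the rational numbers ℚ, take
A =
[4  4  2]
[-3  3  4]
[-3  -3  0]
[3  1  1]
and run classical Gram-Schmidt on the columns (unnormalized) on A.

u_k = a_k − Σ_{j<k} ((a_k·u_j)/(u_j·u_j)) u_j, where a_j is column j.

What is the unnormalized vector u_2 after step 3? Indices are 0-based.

u_2 = (42/143, 127/286, 183/143, 381/286)

Step 1: u_0 = a_0 = (4, -3, -3, 3).
Step 2: u_1 = a_1 − (19/43)·u_0 = (96/43, 186/43, -72/43, -14/43).
Step 3: u_2 = a_2 − (-1/43)·u_0 − (461/572)·u_1 = (42/143, 127/286, 183/143, 381/286).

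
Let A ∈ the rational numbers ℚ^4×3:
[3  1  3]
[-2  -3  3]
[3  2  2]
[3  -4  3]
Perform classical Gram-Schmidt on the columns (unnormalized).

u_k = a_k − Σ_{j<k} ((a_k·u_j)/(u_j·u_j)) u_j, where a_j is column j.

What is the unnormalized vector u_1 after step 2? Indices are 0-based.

u_1 = (22/31, -87/31, 53/31, -133/31)

Step 1: u_0 = a_0 = (3, -2, 3, 3).
Step 2: u_1 = a_1 − (3/31)·u_0 = (22/31, -87/31, 53/31, -133/31).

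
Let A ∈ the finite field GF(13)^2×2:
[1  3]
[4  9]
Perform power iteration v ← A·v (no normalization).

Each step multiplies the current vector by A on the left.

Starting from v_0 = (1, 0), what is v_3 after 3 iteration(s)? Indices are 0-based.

v_3 = (3, 9)

v_0 = (1, 0).
v_1 = A·v_0 = (1, 4).
v_2 = A·v_1 = (0, 1).
v_3 = A·v_2 = (3, 9).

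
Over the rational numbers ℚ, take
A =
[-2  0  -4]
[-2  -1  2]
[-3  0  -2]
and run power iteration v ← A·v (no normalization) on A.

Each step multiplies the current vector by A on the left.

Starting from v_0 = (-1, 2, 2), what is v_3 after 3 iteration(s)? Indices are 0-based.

v_3 = (-112, 2, -88)

v_0 = (-1, 2, 2).
v_1 = A·v_0 = (-6, 4, -1).
v_2 = A·v_1 = (16, 6, 20).
v_3 = A·v_2 = (-112, 2, -88).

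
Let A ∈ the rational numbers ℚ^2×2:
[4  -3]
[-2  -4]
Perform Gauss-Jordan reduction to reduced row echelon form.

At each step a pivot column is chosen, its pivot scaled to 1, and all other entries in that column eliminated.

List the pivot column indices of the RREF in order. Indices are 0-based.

step 1: normalize row 0 (÷4) = (1, -3/4)
  row 1: subtract -2×row0 = (0, -11/2)
step 2: normalize row 1 (÷-11/2) = (0, 1)
  row 0: subtract -3/4×row1 = (1, 0)

pivot columns: 0, 1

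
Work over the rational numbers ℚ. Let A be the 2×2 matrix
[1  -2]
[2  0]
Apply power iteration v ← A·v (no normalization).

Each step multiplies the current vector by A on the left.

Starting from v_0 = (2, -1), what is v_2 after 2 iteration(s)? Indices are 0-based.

v_2 = (-4, 8)

v_0 = (2, -1).
v_1 = A·v_0 = (4, 4).
v_2 = A·v_1 = (-4, 8).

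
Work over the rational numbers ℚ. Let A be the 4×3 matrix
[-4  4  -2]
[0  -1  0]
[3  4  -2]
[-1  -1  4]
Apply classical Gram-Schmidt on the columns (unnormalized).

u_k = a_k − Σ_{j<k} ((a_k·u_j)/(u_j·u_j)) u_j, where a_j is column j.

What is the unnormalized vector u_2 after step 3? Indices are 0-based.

u_2 = (-158/875, -526/875, 738/875, 2846/875)

Step 1: u_0 = a_0 = (-4, 0, 3, -1).
Step 2: u_1 = a_1 − (-3/26)·u_0 = (46/13, -1, 113/26, -29/26).
Step 3: u_2 = a_2 − (-1/13)·u_0 − (-526/875)·u_1 = (-158/875, -526/875, 738/875, 2846/875).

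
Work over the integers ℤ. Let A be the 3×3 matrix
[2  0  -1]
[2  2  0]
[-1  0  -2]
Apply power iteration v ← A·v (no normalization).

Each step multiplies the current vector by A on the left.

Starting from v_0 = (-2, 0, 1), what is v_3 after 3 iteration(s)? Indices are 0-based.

v_0 = (-2, 0, 1).
v_1 = A·v_0 = (-5, -4, 0).
v_2 = A·v_1 = (-10, -18, 5).
v_3 = A·v_2 = (-25, -56, 0).

v_3 = (-25, -56, 0)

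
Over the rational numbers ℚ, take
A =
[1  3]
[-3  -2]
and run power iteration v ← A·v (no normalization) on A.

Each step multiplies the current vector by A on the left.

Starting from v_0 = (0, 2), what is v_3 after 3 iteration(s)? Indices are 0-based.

v_3 = (-36, 38)

v_0 = (0, 2).
v_1 = A·v_0 = (6, -4).
v_2 = A·v_1 = (-6, -10).
v_3 = A·v_2 = (-36, 38).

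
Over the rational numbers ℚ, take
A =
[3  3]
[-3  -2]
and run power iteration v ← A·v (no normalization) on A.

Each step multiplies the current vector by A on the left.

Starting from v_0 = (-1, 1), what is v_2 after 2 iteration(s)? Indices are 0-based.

v_0 = (-1, 1).
v_1 = A·v_0 = (0, 1).
v_2 = A·v_1 = (3, -2).

v_2 = (3, -2)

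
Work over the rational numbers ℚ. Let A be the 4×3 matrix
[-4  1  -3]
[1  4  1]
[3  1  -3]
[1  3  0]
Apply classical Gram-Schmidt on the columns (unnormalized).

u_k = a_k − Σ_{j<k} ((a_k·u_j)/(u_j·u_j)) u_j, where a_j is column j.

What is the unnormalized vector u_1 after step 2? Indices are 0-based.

Step 1: u_0 = a_0 = (-4, 1, 3, 1).
Step 2: u_1 = a_1 − (2/9)·u_0 = (17/9, 34/9, 1/3, 25/9).

u_1 = (17/9, 34/9, 1/3, 25/9)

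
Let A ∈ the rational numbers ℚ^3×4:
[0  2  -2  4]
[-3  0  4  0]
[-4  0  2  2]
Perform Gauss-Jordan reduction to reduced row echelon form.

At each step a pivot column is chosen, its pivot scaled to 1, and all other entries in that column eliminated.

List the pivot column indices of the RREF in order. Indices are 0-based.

pivot columns: 0, 1, 2

pivot(0,0): swap R0↔R1
pivot(0,0)=-3: scale R0 → (1, 0, -4/3, 0)
  clear (2,0): R2 −= (-4)R0 → (0, 0, -10/3, 2)
pivot(1,1)=2: scale R1 → (0, 1, -1, 2)
pivot(2,2)=-10/3: scale R2 → (0, 0, 1, -3/5)
  clear (0,2): R0 −= (-4/3)R2 → (1, 0, 0, -4/5)
  clear (1,2): R1 −= (-1)R2 → (0, 1, 0, 7/5)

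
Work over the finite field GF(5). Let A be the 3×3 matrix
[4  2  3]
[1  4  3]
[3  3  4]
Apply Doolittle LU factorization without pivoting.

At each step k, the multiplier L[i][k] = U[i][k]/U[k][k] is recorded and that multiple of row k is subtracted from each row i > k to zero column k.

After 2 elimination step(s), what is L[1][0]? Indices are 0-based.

L[1][0] = 4

k=0: U[0][0]=4
  eliminate (1,0): mult=4, new row 1: (0, 1, 1); set L[1][0]=4
  eliminate (2,0): mult=2, new row 2: (0, 4, 3); set L[2][0]=2
k=1: U[1][1]=1
  eliminate (2,1): mult=4, new row 2: (0, 0, 4); set L[2][1]=4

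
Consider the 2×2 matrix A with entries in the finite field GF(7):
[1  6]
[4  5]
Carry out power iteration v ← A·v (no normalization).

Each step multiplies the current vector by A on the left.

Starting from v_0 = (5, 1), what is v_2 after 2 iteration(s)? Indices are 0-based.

v_2 = (0, 1)

v_0 = (5, 1).
v_1 = A·v_0 = (4, 4).
v_2 = A·v_1 = (0, 1).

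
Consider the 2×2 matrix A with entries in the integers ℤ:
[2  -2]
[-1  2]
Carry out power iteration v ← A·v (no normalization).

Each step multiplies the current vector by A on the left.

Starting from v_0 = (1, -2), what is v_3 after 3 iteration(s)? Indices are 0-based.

v_3 = (76, -54)

v_0 = (1, -2).
v_1 = A·v_0 = (6, -5).
v_2 = A·v_1 = (22, -16).
v_3 = A·v_2 = (76, -54).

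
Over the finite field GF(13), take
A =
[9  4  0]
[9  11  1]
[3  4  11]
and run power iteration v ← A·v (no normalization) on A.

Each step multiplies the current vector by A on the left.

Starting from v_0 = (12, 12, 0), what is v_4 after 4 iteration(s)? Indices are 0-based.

v_4 = (10, 11, 6)

v_0 = (12, 12, 0).
v_1 = A·v_0 = (0, 6, 6).
v_2 = A·v_1 = (11, 7, 12).
v_3 = A·v_2 = (10, 6, 11).
v_4 = A·v_3 = (10, 11, 6).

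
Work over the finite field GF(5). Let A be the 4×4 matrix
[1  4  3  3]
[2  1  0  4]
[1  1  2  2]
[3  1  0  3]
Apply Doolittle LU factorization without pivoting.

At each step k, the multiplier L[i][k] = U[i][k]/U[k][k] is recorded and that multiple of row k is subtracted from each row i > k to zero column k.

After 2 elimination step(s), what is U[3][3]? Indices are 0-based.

U[3][3] = 0

k=0: U[0][0]=1
  eliminate (1,0): mult=2, new row 1: (0, 3, 4, 3); set L[1][0]=2
  eliminate (2,0): mult=1, new row 2: (0, 2, 4, 4); set L[2][0]=1
  eliminate (3,0): mult=3, new row 3: (0, 4, 1, 4); set L[3][0]=3
k=1: U[1][1]=3
  eliminate (2,1): mult=4, new row 2: (0, 0, 3, 2); set L[2][1]=4
  eliminate (3,1): mult=3, new row 3: (0, 0, 4, 0); set L[3][1]=3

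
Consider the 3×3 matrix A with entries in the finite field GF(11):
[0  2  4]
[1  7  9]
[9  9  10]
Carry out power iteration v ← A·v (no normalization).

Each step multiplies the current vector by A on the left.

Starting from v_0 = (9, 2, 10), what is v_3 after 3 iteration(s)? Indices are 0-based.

v_3 = (10, 3, 4)

v_0 = (9, 2, 10).
v_1 = A·v_0 = (0, 3, 1).
v_2 = A·v_1 = (10, 8, 4).
v_3 = A·v_2 = (10, 3, 4).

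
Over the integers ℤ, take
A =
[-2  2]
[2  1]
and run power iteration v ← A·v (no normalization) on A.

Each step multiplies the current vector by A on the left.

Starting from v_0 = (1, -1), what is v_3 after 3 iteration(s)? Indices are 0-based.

v_3 = (-34, 13)

v_0 = (1, -1).
v_1 = A·v_0 = (-4, 1).
v_2 = A·v_1 = (10, -7).
v_3 = A·v_2 = (-34, 13).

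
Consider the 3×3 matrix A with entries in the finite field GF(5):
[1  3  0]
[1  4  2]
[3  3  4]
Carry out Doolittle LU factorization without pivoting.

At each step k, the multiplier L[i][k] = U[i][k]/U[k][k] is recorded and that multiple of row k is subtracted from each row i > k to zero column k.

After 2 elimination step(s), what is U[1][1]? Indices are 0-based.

k=0: U[0][0]=1
  eliminate (1,0): mult=1, new row 1: (0, 1, 2); set L[1][0]=1
  eliminate (2,0): mult=3, new row 2: (0, 4, 4); set L[2][0]=3
k=1: U[1][1]=1
  eliminate (2,1): mult=4, new row 2: (0, 0, 1); set L[2][1]=4

U[1][1] = 1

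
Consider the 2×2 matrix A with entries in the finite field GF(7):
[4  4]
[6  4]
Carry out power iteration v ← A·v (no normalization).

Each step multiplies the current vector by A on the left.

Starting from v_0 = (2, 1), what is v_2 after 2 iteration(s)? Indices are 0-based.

v_0 = (2, 1).
v_1 = A·v_0 = (5, 2).
v_2 = A·v_1 = (0, 3).

v_2 = (0, 3)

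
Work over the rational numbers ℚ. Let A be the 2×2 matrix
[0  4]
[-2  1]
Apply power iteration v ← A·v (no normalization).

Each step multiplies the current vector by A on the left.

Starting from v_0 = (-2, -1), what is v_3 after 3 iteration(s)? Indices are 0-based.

v_3 = (44, -13)

v_0 = (-2, -1).
v_1 = A·v_0 = (-4, 3).
v_2 = A·v_1 = (12, 11).
v_3 = A·v_2 = (44, -13).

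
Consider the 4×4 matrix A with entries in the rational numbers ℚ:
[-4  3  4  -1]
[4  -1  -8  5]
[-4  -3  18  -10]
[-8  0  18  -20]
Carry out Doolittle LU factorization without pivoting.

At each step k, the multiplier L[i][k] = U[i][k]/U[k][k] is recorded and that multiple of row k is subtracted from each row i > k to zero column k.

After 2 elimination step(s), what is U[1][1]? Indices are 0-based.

U[1][1] = 2

[col 0] pivot -4
  R1 -= -1*R0 → (0, 2, -4, 4)  (L[1][0] := -1)
  R2 -= 1*R0 → (0, -6, 14, -9)  (L[2][0] := 1)
  R3 -= 2*R0 → (0, -6, 10, -18)  (L[3][0] := 2)
[col 1] pivot 2
  R2 -= -3*R1 → (0, 0, 2, 3)  (L[2][1] := -3)
  R3 -= -3*R1 → (0, 0, -2, -6)  (L[3][1] := -3)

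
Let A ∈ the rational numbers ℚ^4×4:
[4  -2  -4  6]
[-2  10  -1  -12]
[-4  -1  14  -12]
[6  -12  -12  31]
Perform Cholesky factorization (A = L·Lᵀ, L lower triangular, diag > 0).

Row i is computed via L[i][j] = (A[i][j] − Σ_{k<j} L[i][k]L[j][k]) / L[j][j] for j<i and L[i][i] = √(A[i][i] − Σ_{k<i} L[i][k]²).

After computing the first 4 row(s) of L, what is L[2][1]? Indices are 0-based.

Step 1: L[0][0] = √(4) = 2.
  L[1][0] = (-2) / L[0][0] = -1.
Step 2: L[1][1] = √(9) = 3.
  L[2][0] = (-4) / L[0][0] = -2.
  L[2][1] = (-3) / L[1][1] = -1.
Step 3: L[2][2] = √(9) = 3.
  L[3][0] = (6) / L[0][0] = 3.
  L[3][1] = (-9) / L[1][1] = -3.
  L[3][2] = (-9) / L[2][2] = -3.
Step 4: L[3][3] = √(4) = 2.

L[2][1] = -1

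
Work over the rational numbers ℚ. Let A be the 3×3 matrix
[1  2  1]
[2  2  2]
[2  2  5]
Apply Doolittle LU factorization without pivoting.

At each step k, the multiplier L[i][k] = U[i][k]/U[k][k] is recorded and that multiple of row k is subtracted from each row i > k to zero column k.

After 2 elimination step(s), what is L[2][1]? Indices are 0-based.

[col 0] pivot 1
  R1 -= 2*R0 → (0, -2, 0)  (L[1][0] := 2)
  R2 -= 2*R0 → (0, -2, 3)  (L[2][0] := 2)
[col 1] pivot -2
  R2 -= 1*R1 → (0, 0, 3)  (L[2][1] := 1)

L[2][1] = 1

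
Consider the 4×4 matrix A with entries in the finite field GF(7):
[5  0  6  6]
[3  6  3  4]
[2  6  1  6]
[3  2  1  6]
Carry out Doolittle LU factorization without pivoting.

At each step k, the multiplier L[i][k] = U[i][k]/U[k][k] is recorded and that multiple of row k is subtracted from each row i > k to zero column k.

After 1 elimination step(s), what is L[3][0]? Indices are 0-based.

[col 0] pivot 5
  R1 -= 2*R0 → (0, 6, 5, 6)  (L[1][0] := 2)
  R2 -= 6*R0 → (0, 6, 0, 5)  (L[2][0] := 6)
  R3 -= 2*R0 → (0, 2, 3, 1)  (L[3][0] := 2)

L[3][0] = 2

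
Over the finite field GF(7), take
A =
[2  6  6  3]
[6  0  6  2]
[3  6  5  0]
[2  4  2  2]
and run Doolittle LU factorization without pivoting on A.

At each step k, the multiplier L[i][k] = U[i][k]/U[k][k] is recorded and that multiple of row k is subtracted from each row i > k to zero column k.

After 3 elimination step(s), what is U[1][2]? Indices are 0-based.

[col 0] pivot 2
  R1 -= 3*R0 → (0, 3, 2, 0)  (L[1][0] := 3)
  R2 -= 5*R0 → (0, 4, 3, 6)  (L[2][0] := 5)
  R3 -= 1*R0 → (0, 5, 3, 6)  (L[3][0] := 1)
[col 1] pivot 3
  R2 -= 6*R1 → (0, 0, 5, 6)  (L[2][1] := 6)
  R3 -= 4*R1 → (0, 0, 2, 6)  (L[3][1] := 4)
[col 2] pivot 5
  R3 -= 6*R2 → (0, 0, 0, 5)  (L[3][2] := 6)

U[1][2] = 2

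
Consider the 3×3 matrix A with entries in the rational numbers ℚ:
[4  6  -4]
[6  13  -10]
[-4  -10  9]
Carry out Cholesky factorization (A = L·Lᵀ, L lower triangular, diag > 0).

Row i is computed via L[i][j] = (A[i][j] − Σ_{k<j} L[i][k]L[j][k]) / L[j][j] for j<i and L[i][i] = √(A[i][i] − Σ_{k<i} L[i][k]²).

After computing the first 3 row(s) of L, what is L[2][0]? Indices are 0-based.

L[2][0] = -2

Step 1: L[0][0] = √(4) = 2.
  L[1][0] = (6) / L[0][0] = 3.
Step 2: L[1][1] = √(4) = 2.
  L[2][0] = (-4) / L[0][0] = -2.
  L[2][1] = (-4) / L[1][1] = -2.
Step 3: L[2][2] = √(1) = 1.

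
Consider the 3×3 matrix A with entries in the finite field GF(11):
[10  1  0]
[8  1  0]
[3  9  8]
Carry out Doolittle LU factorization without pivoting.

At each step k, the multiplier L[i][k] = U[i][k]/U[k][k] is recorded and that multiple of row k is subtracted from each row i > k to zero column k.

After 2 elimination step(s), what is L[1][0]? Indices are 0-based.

[col 0] pivot 10
  R1 -= 3*R0 → (0, 9, 0)  (L[1][0] := 3)
  R2 -= 8*R0 → (0, 1, 8)  (L[2][0] := 8)
[col 1] pivot 9
  R2 -= 5*R1 → (0, 0, 8)  (L[2][1] := 5)

L[1][0] = 3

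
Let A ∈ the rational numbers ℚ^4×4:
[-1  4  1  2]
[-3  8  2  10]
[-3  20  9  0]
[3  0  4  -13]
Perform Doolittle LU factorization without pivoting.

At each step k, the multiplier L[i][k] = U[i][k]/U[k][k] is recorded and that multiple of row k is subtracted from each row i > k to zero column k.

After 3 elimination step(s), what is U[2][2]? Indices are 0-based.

U[2][2] = 4

k=0: U[0][0]=-1
  eliminate (1,0): mult=3, new row 1: (0, -4, -1, 4); set L[1][0]=3
  eliminate (2,0): mult=3, new row 2: (0, 8, 6, -6); set L[2][0]=3
  eliminate (3,0): mult=-3, new row 3: (0, 12, 7, -7); set L[3][0]=-3
k=1: U[1][1]=-4
  eliminate (2,1): mult=-2, new row 2: (0, 0, 4, 2); set L[2][1]=-2
  eliminate (3,1): mult=-3, new row 3: (0, 0, 4, 5); set L[3][1]=-3
k=2: U[2][2]=4
  eliminate (3,2): mult=1, new row 3: (0, 0, 0, 3); set L[3][2]=1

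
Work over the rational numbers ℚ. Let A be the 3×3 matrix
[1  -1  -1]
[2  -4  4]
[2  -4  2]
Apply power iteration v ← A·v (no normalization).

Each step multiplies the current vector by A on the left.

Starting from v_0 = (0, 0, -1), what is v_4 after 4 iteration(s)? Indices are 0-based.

v_4 = (-49, -146, -150)

v_0 = (0, 0, -1).
v_1 = A·v_0 = (1, -4, -2).
v_2 = A·v_1 = (7, 10, 14).
v_3 = A·v_2 = (-17, 30, 2).
v_4 = A·v_3 = (-49, -146, -150).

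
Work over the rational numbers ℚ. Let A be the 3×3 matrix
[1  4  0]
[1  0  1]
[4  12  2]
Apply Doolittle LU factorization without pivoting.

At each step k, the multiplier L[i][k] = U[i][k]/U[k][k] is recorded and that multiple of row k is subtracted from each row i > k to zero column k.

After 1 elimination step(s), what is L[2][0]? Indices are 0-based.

[col 0] pivot 1
  R1 -= 1*R0 → (0, -4, 1)  (L[1][0] := 1)
  R2 -= 4*R0 → (0, -4, 2)  (L[2][0] := 4)

L[2][0] = 4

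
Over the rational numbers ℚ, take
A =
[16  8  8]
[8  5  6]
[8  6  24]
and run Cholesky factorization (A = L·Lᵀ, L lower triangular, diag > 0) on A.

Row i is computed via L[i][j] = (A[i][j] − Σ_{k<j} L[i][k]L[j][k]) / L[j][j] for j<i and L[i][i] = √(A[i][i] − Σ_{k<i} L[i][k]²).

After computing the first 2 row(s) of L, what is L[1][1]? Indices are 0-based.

L[1][1] = 1

Step 1: L[0][0] = √(16) = 4.
  L[1][0] = (8) / L[0][0] = 2.
Step 2: L[1][1] = √(1) = 1.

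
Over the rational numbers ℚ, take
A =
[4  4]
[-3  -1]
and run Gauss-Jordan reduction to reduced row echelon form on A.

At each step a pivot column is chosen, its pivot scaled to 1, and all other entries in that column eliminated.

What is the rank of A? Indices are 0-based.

[1] R0 /= 4  ⇒  (1, 1)
     R1 -= -3·R0  ⇒  (0, 2)
[2] R1 /= 2  ⇒  (0, 1)
     R0 -= 1·R1  ⇒  (1, 0)

rank = 2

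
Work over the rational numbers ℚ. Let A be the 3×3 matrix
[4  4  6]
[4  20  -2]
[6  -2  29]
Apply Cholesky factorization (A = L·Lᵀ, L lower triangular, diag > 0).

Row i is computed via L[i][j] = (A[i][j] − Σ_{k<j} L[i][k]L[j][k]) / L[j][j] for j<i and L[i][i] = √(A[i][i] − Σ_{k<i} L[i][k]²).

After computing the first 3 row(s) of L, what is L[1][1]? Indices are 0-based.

L[1][1] = 4

Step 1: L[0][0] = √(4) = 2.
  L[1][0] = (4) / L[0][0] = 2.
Step 2: L[1][1] = √(16) = 4.
  L[2][0] = (6) / L[0][0] = 3.
  L[2][1] = (-8) / L[1][1] = -2.
Step 3: L[2][2] = √(16) = 4.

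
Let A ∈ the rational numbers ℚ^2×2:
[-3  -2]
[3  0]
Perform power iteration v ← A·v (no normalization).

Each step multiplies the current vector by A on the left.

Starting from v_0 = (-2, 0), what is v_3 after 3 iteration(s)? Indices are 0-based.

v_3 = (-18, -18)

v_0 = (-2, 0).
v_1 = A·v_0 = (6, -6).
v_2 = A·v_1 = (-6, 18).
v_3 = A·v_2 = (-18, -18).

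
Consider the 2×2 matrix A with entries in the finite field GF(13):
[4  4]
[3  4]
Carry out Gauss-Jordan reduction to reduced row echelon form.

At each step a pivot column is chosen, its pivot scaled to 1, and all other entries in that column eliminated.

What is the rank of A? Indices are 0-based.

step 1: normalize row 0 (÷4) = (1, 1)
  row 1: subtract 3×row0 = (0, 1)
step 2: normalize row 1 (÷1) = (0, 1)
  row 0: subtract 1×row1 = (1, 0)

rank = 2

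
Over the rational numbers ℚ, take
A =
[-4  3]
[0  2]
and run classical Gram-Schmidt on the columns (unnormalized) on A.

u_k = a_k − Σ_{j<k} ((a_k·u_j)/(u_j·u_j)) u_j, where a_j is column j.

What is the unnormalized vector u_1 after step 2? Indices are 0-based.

u_1 = (0, 2)

Step 1: u_0 = a_0 = (-4, 0).
Step 2: u_1 = a_1 − (-3/4)·u_0 = (0, 2).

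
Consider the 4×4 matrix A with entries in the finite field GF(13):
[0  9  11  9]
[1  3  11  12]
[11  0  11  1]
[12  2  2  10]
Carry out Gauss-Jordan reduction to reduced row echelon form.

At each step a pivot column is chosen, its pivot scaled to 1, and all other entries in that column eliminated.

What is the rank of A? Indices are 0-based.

rank = 4

[1] R0 <-> R1
[1] R0 /= 1  ⇒  (1, 3, 11, 12)
     R2 -= 11·R0  ⇒  (0, 6, 7, 12)
     R3 -= 12·R0  ⇒  (0, 5, 0, 9)
[2] R1 /= 9  ⇒  (0, 1, 7, 1)
     R0 -= 3·R1  ⇒  (1, 0, 3, 9)
     R2 -= 6·R1  ⇒  (0, 0, 4, 6)
     R3 -= 5·R1  ⇒  (0, 0, 4, 4)
[3] R2 /= 4  ⇒  (0, 0, 1, 8)
     R0 -= 3·R2  ⇒  (1, 0, 0, 11)
     R1 -= 7·R2  ⇒  (0, 1, 0, 10)
     R3 -= 4·R2  ⇒  (0, 0, 0, 11)
[4] R3 /= 11  ⇒  (0, 0, 0, 1)
     R0 -= 11·R3  ⇒  (1, 0, 0, 0)
     R1 -= 10·R3  ⇒  (0, 1, 0, 0)
     R2 -= 8·R3  ⇒  (0, 0, 1, 0)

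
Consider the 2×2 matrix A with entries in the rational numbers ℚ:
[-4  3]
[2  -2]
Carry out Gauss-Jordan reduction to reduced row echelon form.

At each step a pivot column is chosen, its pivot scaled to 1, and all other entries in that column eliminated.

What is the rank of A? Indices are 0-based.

[1] R0 /= -4  ⇒  (1, -3/4)
     R1 -= 2·R0  ⇒  (0, -1/2)
[2] R1 /= -1/2  ⇒  (0, 1)
     R0 -= -3/4·R1  ⇒  (1, 0)

rank = 2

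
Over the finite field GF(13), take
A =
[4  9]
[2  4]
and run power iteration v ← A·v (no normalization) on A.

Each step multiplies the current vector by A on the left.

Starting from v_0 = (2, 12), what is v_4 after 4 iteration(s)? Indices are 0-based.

v_0 = (2, 12).
v_1 = A·v_0 = (12, 0).
v_2 = A·v_1 = (9, 11).
v_3 = A·v_2 = (5, 10).
v_4 = A·v_3 = (6, 11).

v_4 = (6, 11)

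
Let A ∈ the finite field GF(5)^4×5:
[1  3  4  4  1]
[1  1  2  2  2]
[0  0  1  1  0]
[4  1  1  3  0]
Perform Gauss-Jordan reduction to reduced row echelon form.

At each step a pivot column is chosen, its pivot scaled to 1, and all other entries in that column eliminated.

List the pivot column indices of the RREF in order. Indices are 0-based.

pivot(0,0)=1: scale R0 → (1, 3, 4, 4, 1)
  clear (1,0): R1 −= (1)R0 → (0, 3, 3, 3, 1)
  clear (3,0): R3 −= (4)R0 → (0, 4, 0, 2, 1)
pivot(1,1)=3: scale R1 → (0, 1, 1, 1, 2)
  clear (0,1): R0 −= (3)R1 → (1, 0, 1, 1, 0)
  clear (3,1): R3 −= (4)R1 → (0, 0, 1, 3, 3)
pivot(2,2)=1: scale R2 → (0, 0, 1, 1, 0)
  clear (0,2): R0 −= (1)R2 → (1, 0, 0, 0, 0)
  clear (1,2): R1 −= (1)R2 → (0, 1, 0, 0, 2)
  clear (3,2): R3 −= (1)R2 → (0, 0, 0, 2, 3)
pivot(3,3)=2: scale R3 → (0, 0, 0, 1, 4)
  clear (2,3): R2 −= (1)R3 → (0, 0, 1, 0, 1)

pivot columns: 0, 1, 2, 3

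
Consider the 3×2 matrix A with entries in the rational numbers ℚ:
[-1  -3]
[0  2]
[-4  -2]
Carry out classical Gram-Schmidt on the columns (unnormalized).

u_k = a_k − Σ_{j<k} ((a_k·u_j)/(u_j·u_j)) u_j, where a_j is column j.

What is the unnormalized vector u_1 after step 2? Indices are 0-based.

Step 1: u_0 = a_0 = (-1, 0, -4).
Step 2: u_1 = a_1 − (11/17)·u_0 = (-40/17, 2, 10/17).

u_1 = (-40/17, 2, 10/17)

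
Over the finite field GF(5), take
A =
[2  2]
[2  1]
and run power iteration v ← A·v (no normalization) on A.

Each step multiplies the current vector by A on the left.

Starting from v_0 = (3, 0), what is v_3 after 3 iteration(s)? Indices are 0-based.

v_3 = (4, 1)

v_0 = (3, 0).
v_1 = A·v_0 = (1, 1).
v_2 = A·v_1 = (4, 3).
v_3 = A·v_2 = (4, 1).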